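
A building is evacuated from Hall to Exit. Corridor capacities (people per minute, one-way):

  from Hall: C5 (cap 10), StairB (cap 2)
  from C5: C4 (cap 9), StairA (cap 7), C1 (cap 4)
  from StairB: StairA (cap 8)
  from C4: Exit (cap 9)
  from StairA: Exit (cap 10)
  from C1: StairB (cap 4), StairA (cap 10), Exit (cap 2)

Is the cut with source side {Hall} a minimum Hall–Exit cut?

Yes — it is a minimum cut (capacity 12).

Given cut capacity: 10 + 2 = 12.
Augment Hall→C5→C4→Exit: bottleneck 9, flow now 9.
Augment Hall→C5→StairA→Exit: bottleneck 1, flow now 10.
Augment Hall→StairB→StairA→Exit: bottleneck 2, flow now 12.
No augmenting path remains; maximum flow = 12.
Cut capacity 12 equals the max flow, so it is a minimum cut.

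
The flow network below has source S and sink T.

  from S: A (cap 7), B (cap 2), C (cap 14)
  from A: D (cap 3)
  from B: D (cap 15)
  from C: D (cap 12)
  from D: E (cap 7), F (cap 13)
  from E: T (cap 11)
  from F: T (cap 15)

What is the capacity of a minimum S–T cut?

17

Augment S→A→D→E→T: bottleneck 3, flow now 3.
Augment S→B→D→E→T: bottleneck 2, flow now 5.
Augment S→C→D→E→T: bottleneck 2, flow now 7.
Augment S→C→D→F→T: bottleneck 10, flow now 17.
No augmenting path remains; maximum flow = 17.
By max-flow min-cut, the minimum cut capacity equals the max flow.
In the residual graph, reachable from S: {S, A, C}.
Min-cut edges: S→B (2), A→D (3), C→D (12); capacity 2 + 3 + 12 = 17.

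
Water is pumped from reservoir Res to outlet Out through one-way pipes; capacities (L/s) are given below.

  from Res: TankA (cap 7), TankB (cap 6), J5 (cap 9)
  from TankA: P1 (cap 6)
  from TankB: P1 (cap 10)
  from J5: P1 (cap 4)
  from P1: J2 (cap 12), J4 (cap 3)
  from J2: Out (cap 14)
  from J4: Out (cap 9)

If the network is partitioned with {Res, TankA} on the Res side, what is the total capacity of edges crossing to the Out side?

Edges leaving {Res, TankA}: Res→TankB (6), Res→J5 (9), TankA→P1 (6).
Cut capacity = 6 + 9 + 6 = 21.

21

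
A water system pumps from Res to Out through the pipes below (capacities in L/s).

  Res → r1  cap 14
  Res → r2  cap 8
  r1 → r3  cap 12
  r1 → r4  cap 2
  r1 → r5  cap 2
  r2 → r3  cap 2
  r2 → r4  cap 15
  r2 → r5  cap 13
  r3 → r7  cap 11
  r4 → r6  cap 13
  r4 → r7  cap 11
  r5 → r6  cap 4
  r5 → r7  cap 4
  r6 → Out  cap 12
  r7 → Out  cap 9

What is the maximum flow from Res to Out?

21

Augment Res→r1→r3→r7→Out: bottleneck 9, flow now 9.
Augment Res→r1→r4→r6→Out: bottleneck 2, flow now 11.
Augment Res→r1→r5→r6→Out: bottleneck 2, flow now 13.
Augment Res→r2→r4→r6→Out: bottleneck 8, flow now 21.
No augmenting path remains; maximum flow = 21.
In the residual graph, reachable from Res: {Res, r1, r3, r7}.
Min-cut edges: Res→r2 (8), r1→r4 (2), r1→r5 (2), r7→Out (9); capacity 8 + 2 + 2 + 9 = 21.
This cut is saturated, so no flow can exceed 21.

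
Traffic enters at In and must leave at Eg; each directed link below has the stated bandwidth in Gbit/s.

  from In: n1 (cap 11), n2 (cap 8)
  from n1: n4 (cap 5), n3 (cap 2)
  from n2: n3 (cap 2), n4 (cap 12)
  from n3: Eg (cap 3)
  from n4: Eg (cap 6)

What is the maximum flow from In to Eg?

9

Augment In→n1→n3→Eg: bottleneck 2, flow now 2.
Augment In→n1→n4→Eg: bottleneck 5, flow now 7.
Augment In→n2→n3→Eg: bottleneck 1, flow now 8.
Augment In→n2→n4→Eg: bottleneck 1, flow now 9.
No augmenting path remains; maximum flow = 9.
In the residual graph, reachable from In: {In, n1, n2, n3, n4}.
Min-cut edges: n3→Eg (3), n4→Eg (6); capacity 3 + 6 = 9.
This cut is saturated, so no flow can exceed 9.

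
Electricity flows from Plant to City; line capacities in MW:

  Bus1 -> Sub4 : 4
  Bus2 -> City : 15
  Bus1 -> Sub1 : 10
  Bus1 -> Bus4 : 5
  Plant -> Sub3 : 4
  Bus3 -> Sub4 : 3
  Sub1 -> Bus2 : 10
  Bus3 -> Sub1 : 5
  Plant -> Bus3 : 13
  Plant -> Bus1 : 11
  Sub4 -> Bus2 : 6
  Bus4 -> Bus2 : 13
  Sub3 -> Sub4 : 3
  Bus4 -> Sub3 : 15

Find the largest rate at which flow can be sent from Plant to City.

Augment Plant→Bus3→Sub4→Bus2→City: bottleneck 3, flow now 3.
Augment Plant→Bus3→Sub1→Bus2→City: bottleneck 5, flow now 8.
Augment Plant→Bus1→Bus4→Bus2→City: bottleneck 5, flow now 13.
Augment Plant→Bus1→Sub4→Bus2→City: bottleneck 2, flow now 15.
No augmenting path remains; maximum flow = 15.
In the residual graph, reachable from Plant: {Plant, Bus3, Bus1, Sub3, Bus4, Sub4, Sub1, Bus2}.
Min-cut edges: Bus2→City (15); capacity 15 = 15.
This cut is saturated, so no flow can exceed 15.

15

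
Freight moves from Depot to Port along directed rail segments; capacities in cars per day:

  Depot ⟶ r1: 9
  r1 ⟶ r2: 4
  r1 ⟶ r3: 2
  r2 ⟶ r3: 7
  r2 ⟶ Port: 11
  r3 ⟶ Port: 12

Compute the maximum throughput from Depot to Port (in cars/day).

6

Augment Depot→r1→r2→Port: bottleneck 4, flow now 4.
Augment Depot→r1→r3→Port: bottleneck 2, flow now 6.
No augmenting path remains; maximum flow = 6.
In the residual graph, reachable from Depot: {Depot, r1}.
Min-cut edges: r1→r2 (4), r1→r3 (2); capacity 4 + 2 = 6.
This cut is saturated, so no flow can exceed 6.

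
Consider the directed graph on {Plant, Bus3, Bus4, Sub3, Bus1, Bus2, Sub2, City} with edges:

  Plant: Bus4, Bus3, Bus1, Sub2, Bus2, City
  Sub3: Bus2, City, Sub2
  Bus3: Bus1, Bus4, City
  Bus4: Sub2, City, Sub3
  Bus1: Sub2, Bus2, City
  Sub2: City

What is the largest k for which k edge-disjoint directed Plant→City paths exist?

Assign every edge capacity 1; by Menger, the answer equals the max flow.
Path Plant→City (+1); total 1.
Path Plant→Bus3→City (+1); total 2.
Path Plant→Bus4→City (+1); total 3.
Path Plant→Bus1→City (+1); total 4.
Path Plant→Sub2→City (+1); total 5.
No residual Plant→City path; max flow = 5.
Certifying cut of size 5: {Plant→Bus1, Plant→Bus3, Plant→Bus4, Plant→City, Plant→Sub2}.

5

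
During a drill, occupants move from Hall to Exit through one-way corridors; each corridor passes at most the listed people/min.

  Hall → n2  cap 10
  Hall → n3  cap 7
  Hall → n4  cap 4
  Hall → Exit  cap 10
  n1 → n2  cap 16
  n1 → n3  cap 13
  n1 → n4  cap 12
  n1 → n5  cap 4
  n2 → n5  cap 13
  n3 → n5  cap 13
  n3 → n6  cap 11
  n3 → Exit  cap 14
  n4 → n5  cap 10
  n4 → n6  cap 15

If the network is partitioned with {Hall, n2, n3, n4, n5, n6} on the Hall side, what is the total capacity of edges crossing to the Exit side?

Edges leaving {Hall, n2, n3, n4, n5, n6}: Hall→Exit (10), n3→Exit (14).
Cut capacity = 10 + 14 = 24.

24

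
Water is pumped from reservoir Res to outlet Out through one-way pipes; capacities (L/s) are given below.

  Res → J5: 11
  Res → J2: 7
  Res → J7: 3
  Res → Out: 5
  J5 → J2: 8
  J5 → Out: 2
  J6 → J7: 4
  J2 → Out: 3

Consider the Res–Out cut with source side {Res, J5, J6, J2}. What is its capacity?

17

Edges leaving {Res, J5, J6, J2}: Res→J7 (3), Res→Out (5), J5→Out (2), J6→J7 (4), J2→Out (3).
Cut capacity = 3 + 5 + 2 + 4 + 3 = 17.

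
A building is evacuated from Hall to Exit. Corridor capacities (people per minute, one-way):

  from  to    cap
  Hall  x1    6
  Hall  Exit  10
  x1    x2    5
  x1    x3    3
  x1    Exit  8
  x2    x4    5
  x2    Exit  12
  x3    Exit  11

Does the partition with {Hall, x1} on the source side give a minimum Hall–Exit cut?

No — its capacity is 26, but the minimum cut has capacity 16.

Given cut capacity: 10 + 5 + 3 + 8 = 26.
Augment Hall→Exit: bottleneck 10, flow now 10.
Augment Hall→x1→Exit: bottleneck 6, flow now 16.
No augmenting path remains; maximum flow = 16.
In the residual graph, reachable from Hall: {Hall}.
Min-cut edges: Hall→x1 (6), Hall→Exit (10); capacity 6 + 10 = 16.
Cut capacity 26 exceeds the max flow 16, so it is not minimum.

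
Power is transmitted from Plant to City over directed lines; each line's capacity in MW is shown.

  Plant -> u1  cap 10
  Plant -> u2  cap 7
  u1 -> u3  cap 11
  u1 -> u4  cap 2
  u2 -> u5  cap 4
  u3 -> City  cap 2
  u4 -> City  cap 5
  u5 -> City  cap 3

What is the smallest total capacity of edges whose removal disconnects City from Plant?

Augment Plant→u1→u3→City: bottleneck 2, flow now 2.
Augment Plant→u1→u4→City: bottleneck 2, flow now 4.
Augment Plant→u2→u5→City: bottleneck 3, flow now 7.
No augmenting path remains; maximum flow = 7.
By max-flow min-cut, the minimum cut capacity equals the max flow.
In the residual graph, reachable from Plant: {Plant, u1, u2, u3, u5}.
Min-cut edges: u1→u4 (2), u3→City (2), u5→City (3); capacity 2 + 2 + 3 = 7.

7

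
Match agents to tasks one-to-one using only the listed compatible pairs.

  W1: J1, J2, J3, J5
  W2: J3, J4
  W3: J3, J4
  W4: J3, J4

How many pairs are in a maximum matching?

Unit-capacity flow: source→left, listed edges, right→sink; max matching = max flow.
Augmenting path W1→J1 (+1); matched 1.
Augmenting path W2→J3 (+1); matched 2.
Augmenting path W3→J4 (+1); matched 3.
No augmenting path remains; maximum matching = 3.
König certificate: {W1, J3, J4} is a vertex cover of size 3 (every listed pair touches it), so no matching can be larger.

3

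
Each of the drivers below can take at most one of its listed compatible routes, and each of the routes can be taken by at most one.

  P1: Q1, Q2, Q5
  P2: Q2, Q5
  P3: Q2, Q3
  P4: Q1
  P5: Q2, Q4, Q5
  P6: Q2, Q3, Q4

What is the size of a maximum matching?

5

Unit-capacity flow: source→left, listed edges, right→sink; max matching = max flow.
Augmenting path P1→Q1 (+1); matched 1.
Augmenting path P2→Q2 (+1); matched 2.
Augmenting path P3→Q3 (+1); matched 3.
Augmenting path P5→Q4 (+1); matched 4.
Augmenting path P4→Q1→P1→Q5 (+1); matched 5.
No augmenting path remains; maximum matching = 5.
König certificate: {Q1, Q2, Q3, Q4, Q5} is a vertex cover of size 5 (every listed pair touches it), so no matching can be larger.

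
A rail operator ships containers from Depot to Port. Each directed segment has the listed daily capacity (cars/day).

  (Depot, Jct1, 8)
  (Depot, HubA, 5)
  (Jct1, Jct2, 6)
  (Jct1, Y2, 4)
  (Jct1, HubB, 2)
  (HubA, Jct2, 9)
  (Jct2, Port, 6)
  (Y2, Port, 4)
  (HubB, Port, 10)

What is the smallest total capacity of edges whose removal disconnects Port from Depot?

12

Augment Depot→Jct1→Jct2→Port: bottleneck 6, flow now 6.
Augment Depot→Jct1→Y2→Port: bottleneck 2, flow now 8.
Augment Depot→HubA→Jct2→Jct1→Y2→Port: bottleneck 2, flow now 10. (uses reverse residual edge)
Augment Depot→HubA→Jct2→Jct1→HubB→Port: bottleneck 2, flow now 12. (uses reverse residual edge)
No augmenting path remains; maximum flow = 12.
By max-flow min-cut, the minimum cut capacity equals the max flow.
In the residual graph, reachable from Depot: {Depot, Jct1, HubA, Jct2}.
Min-cut edges: Jct1→Y2 (4), Jct1→HubB (2), Jct2→Port (6); capacity 4 + 2 + 6 = 12.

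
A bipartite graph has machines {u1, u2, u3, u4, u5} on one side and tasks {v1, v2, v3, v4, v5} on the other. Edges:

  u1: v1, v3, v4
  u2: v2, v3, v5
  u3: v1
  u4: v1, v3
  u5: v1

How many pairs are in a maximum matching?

Unit-capacity flow: source→left, listed edges, right→sink; max matching = max flow.
Augmenting path u1→v1 (+1); matched 1.
Augmenting path u2→v2 (+1); matched 2.
Augmenting path u4→v3 (+1); matched 3.
Augmenting path u3→v1→u1→v4 (+1); matched 4.
No augmenting path remains; maximum matching = 4.
König certificate: {u1, u2, u4, v1} is a vertex cover of size 4 (every listed pair touches it), so no matching can be larger.

4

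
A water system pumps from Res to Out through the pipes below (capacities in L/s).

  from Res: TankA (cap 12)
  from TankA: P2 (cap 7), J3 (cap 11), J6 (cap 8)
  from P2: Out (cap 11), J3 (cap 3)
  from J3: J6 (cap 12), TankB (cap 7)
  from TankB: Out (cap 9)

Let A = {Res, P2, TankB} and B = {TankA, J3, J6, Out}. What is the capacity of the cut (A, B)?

Edges leaving {Res, P2, TankB}: Res→TankA (12), P2→J3 (3), P2→Out (11), TankB→Out (9).
Cut capacity = 12 + 3 + 11 + 9 = 35.

35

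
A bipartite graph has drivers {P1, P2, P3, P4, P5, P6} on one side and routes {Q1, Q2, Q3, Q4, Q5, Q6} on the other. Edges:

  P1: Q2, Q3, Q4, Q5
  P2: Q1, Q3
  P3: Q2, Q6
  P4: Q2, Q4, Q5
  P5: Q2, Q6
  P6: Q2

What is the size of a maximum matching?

5

Unit-capacity flow: source→left, listed edges, right→sink; max matching = max flow.
Augmenting path P1→Q2 (+1); matched 1.
Augmenting path P2→Q1 (+1); matched 2.
Augmenting path P3→Q6 (+1); matched 3.
Augmenting path P4→Q4 (+1); matched 4.
Augmenting path P5→Q2→P1→Q3 (+1); matched 5.
No augmenting path remains; maximum matching = 5.
König certificate: {P1, P2, P4, Q2, Q6} is a vertex cover of size 5 (every listed pair touches it), so no matching can be larger.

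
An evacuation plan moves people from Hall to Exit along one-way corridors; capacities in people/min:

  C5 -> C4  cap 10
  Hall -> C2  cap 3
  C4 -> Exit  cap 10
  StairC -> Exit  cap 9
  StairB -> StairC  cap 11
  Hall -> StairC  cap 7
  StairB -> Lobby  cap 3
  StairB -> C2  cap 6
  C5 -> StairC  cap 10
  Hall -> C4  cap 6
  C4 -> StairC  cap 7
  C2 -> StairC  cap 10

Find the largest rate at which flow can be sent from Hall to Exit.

Augment Hall→C4→Exit: bottleneck 6, flow now 6.
Augment Hall→StairC→Exit: bottleneck 7, flow now 13.
Augment Hall→C2→StairC→Exit: bottleneck 2, flow now 15.
No augmenting path remains; maximum flow = 15.
In the residual graph, reachable from Hall: {Hall, C2, StairC}.
Min-cut edges: Hall→C4 (6), StairC→Exit (9); capacity 6 + 9 = 15.
This cut is saturated, so no flow can exceed 15.

15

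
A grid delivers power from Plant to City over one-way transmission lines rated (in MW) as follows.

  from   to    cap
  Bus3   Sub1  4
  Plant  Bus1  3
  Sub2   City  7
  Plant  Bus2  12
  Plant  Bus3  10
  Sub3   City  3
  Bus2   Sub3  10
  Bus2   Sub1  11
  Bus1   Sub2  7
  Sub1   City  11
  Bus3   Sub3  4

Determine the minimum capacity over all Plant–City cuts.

17

Augment Plant→Bus2→Sub3→City: bottleneck 3, flow now 3.
Augment Plant→Bus2→Sub1→City: bottleneck 9, flow now 12.
Augment Plant→Bus3→Sub1→City: bottleneck 2, flow now 14.
Augment Plant→Bus1→Sub2→City: bottleneck 3, flow now 17.
No augmenting path remains; maximum flow = 17.
By max-flow min-cut, the minimum cut capacity equals the max flow.
In the residual graph, reachable from Plant: {Plant, Bus2, Bus3, Sub3, Sub1}.
Min-cut edges: Plant→Bus1 (3), Sub3→City (3), Sub1→City (11); capacity 3 + 3 + 11 = 17.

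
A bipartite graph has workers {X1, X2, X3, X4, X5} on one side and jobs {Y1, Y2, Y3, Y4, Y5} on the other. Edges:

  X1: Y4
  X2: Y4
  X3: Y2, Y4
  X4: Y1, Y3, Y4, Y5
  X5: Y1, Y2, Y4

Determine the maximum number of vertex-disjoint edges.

4

Unit-capacity flow: source→left, listed edges, right→sink; max matching = max flow.
Augmenting path X1→Y4 (+1); matched 1.
Augmenting path X3→Y2 (+1); matched 2.
Augmenting path X4→Y1 (+1); matched 3.
Augmenting path X5→Y1→X4→Y3 (+1); matched 4.
No augmenting path remains; maximum matching = 4.
König certificate: {X3, X4, X5, Y4} is a vertex cover of size 4 (every listed pair touches it), so no matching can be larger.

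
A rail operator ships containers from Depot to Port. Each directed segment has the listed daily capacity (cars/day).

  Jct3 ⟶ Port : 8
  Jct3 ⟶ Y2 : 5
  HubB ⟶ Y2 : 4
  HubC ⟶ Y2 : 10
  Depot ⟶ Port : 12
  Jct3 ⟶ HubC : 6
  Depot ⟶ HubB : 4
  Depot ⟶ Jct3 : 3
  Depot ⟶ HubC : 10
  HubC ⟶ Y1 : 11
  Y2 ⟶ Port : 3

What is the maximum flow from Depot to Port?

18

Augment Depot→Port: bottleneck 12, flow now 12.
Augment Depot→Jct3→Port: bottleneck 3, flow now 15.
Augment Depot→HubC→Y2→Port: bottleneck 3, flow now 18.
No augmenting path remains; maximum flow = 18.
In the residual graph, reachable from Depot: {Depot, HubC, Y1, HubB, Y2}.
Min-cut edges: Depot→Jct3 (3), Depot→Port (12), Y2→Port (3); capacity 3 + 12 + 3 = 18.
This cut is saturated, so no flow can exceed 18.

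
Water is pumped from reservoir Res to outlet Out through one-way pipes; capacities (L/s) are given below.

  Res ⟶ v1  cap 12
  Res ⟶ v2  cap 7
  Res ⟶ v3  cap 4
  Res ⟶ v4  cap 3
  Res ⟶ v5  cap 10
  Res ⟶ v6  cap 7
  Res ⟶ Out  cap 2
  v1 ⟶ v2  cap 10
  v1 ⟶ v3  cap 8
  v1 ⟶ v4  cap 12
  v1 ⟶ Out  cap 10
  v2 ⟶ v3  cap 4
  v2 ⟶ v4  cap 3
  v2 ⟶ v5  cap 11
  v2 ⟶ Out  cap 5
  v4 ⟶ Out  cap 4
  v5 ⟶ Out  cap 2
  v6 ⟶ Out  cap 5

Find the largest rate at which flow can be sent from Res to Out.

Augment Res→Out: bottleneck 2, flow now 2.
Augment Res→v1→Out: bottleneck 10, flow now 12.
Augment Res→v2→Out: bottleneck 5, flow now 17.
Augment Res→v4→Out: bottleneck 3, flow now 20.
Augment Res→v5→Out: bottleneck 2, flow now 22.
Augment Res→v6→Out: bottleneck 5, flow now 27.
Augment Res→v1→v4→Out: bottleneck 1, flow now 28.
No augmenting path remains; maximum flow = 28.
In the residual graph, reachable from Res: {Res, v1, v2, v3, v4, v5, v6}.
Min-cut edges: Res→Out (2), v1→Out (10), v2→Out (5), v4→Out (4), v5→Out (2), v6→Out (5); capacity 2 + 10 + 5 + 4 + 2 + 5 = 28.
This cut is saturated, so no flow can exceed 28.

28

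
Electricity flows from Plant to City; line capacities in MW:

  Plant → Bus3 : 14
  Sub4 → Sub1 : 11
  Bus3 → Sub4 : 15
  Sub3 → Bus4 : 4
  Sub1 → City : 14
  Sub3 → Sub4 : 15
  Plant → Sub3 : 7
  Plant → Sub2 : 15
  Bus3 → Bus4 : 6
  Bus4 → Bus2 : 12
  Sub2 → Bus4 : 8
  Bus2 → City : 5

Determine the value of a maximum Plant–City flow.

16

Augment Plant→Sub3→Bus4→Bus2→City: bottleneck 4, flow now 4.
Augment Plant→Sub3→Sub4→Sub1→City: bottleneck 3, flow now 7.
Augment Plant→Sub2→Bus4→Bus2→City: bottleneck 1, flow now 8.
Augment Plant→Bus3→Sub4→Sub1→City: bottleneck 8, flow now 16.
No augmenting path remains; maximum flow = 16.
In the residual graph, reachable from Plant: {Plant, Sub3, Sub2, Bus3, Bus4, Sub4, Bus2}.
Min-cut edges: Sub4→Sub1 (11), Bus2→City (5); capacity 11 + 5 = 16.
This cut is saturated, so no flow can exceed 16.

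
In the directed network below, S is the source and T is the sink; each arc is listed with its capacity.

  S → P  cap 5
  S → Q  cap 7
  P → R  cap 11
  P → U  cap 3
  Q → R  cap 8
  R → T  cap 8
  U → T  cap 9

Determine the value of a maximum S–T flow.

11

Augment S→P→R→T: bottleneck 5, flow now 5.
Augment S→Q→R→T: bottleneck 3, flow now 8.
Augment S→Q→R→P→U→T: bottleneck 3, flow now 11. (uses reverse residual edge)
No augmenting path remains; maximum flow = 11.
In the residual graph, reachable from S: {S, P, Q, R}.
Min-cut edges: P→U (3), R→T (8); capacity 3 + 8 = 11.
This cut is saturated, so no flow can exceed 11.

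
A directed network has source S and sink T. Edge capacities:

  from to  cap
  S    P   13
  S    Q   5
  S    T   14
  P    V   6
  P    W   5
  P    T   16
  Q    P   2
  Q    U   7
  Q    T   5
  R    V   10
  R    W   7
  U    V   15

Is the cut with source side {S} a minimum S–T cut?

Given cut capacity: 13 + 5 + 14 = 32.
Augment S→T: bottleneck 14, flow now 14.
Augment S→P→T: bottleneck 13, flow now 27.
Augment S→Q→T: bottleneck 5, flow now 32.
No augmenting path remains; maximum flow = 32.
Cut capacity 32 equals the max flow, so it is a minimum cut.

Yes — it is a minimum cut (capacity 32).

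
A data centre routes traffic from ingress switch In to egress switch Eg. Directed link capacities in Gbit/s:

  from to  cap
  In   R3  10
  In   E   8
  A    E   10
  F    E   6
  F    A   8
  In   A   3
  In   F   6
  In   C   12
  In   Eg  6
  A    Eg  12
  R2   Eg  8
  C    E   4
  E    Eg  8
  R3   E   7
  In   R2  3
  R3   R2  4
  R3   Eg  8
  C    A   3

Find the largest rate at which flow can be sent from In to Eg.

39

Augment In→Eg: bottleneck 6, flow now 6.
Augment In→R3→Eg: bottleneck 8, flow now 14.
Augment In→A→Eg: bottleneck 3, flow now 17.
Augment In→R2→Eg: bottleneck 3, flow now 20.
Augment In→E→Eg: bottleneck 8, flow now 28.
Augment In→F→A→Eg: bottleneck 6, flow now 34.
Augment In→R3→R2→Eg: bottleneck 2, flow now 36.
Augment In→C→A→Eg: bottleneck 3, flow now 39.
No augmenting path remains; maximum flow = 39.
In the residual graph, reachable from In: {In, C, E}.
Min-cut edges: In→F (6), In→R3 (10), In→A (3), In→R2 (3), In→Eg (6), C→A (3), E→Eg (8); capacity 6 + 10 + 3 + 3 + 6 + 3 + 8 = 39.
This cut is saturated, so no flow can exceed 39.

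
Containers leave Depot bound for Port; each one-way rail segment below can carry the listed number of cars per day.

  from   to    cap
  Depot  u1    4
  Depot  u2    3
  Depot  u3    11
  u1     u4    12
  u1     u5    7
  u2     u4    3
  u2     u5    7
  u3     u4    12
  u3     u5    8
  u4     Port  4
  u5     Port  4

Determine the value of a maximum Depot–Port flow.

8

Augment Depot→u1→u4→Port: bottleneck 4, flow now 4.
Augment Depot→u2→u5→Port: bottleneck 3, flow now 7.
Augment Depot→u3→u5→Port: bottleneck 1, flow now 8.
No augmenting path remains; maximum flow = 8.
In the residual graph, reachable from Depot: {Depot, u1, u2, u3, u4, u5}.
Min-cut edges: u4→Port (4), u5→Port (4); capacity 4 + 4 = 8.
This cut is saturated, so no flow can exceed 8.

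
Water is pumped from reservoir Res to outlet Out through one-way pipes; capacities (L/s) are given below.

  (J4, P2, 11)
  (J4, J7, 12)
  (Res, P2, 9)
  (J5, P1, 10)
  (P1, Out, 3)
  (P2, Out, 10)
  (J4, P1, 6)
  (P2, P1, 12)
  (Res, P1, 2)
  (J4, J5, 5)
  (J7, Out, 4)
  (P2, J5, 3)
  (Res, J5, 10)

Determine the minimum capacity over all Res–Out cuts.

12

Augment Res→P2→Out: bottleneck 9, flow now 9.
Augment Res→P1→Out: bottleneck 2, flow now 11.
Augment Res→J5→P1→Out: bottleneck 1, flow now 12.
No augmenting path remains; maximum flow = 12.
By max-flow min-cut, the minimum cut capacity equals the max flow.
In the residual graph, reachable from Res: {Res, J5, P1}.
Min-cut edges: Res→P2 (9), P1→Out (3); capacity 9 + 3 = 12.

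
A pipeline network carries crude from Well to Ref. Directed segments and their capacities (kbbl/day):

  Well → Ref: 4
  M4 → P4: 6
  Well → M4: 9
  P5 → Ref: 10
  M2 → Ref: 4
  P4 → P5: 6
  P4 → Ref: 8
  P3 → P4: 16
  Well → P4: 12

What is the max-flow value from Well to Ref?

Augment Well→Ref: bottleneck 4, flow now 4.
Augment Well→P4→Ref: bottleneck 8, flow now 12.
Augment Well→P4→P5→Ref: bottleneck 4, flow now 16.
Augment Well→M4→P4→P5→Ref: bottleneck 2, flow now 18.
No augmenting path remains; maximum flow = 18.
In the residual graph, reachable from Well: {Well, M4, P4}.
Min-cut edges: Well→Ref (4), P4→P5 (6), P4→Ref (8); capacity 4 + 6 + 8 = 18.
This cut is saturated, so no flow can exceed 18.

18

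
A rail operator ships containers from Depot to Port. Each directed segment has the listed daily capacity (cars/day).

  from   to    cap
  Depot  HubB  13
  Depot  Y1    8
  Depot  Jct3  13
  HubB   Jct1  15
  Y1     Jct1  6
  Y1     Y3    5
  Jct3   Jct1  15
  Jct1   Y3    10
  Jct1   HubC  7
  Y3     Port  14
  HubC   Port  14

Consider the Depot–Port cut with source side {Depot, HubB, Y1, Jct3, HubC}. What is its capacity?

Edges leaving {Depot, HubB, Y1, Jct3, HubC}: HubB→Jct1 (15), Y1→Jct1 (6), Y1→Y3 (5), Jct3→Jct1 (15), HubC→Port (14).
Cut capacity = 15 + 6 + 5 + 15 + 14 = 55.

55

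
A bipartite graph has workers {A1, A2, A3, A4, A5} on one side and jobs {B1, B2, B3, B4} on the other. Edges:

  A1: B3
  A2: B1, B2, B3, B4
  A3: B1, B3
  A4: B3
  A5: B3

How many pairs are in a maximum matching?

3

Unit-capacity flow: source→left, listed edges, right→sink; max matching = max flow.
Augmenting path A1→B3 (+1); matched 1.
Augmenting path A2→B1 (+1); matched 2.
Augmenting path A3→B1→A2→B2 (+1); matched 3.
No augmenting path remains; maximum matching = 3.
König certificate: {A2, A3, B3} is a vertex cover of size 3 (every listed pair touches it), so no matching can be larger.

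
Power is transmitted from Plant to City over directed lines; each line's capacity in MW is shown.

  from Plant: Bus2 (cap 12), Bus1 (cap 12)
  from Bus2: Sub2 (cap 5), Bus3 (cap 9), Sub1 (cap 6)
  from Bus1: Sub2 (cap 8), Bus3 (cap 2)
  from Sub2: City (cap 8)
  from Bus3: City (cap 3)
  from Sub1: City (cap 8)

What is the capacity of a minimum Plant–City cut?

Augment Plant→Bus2→Sub2→City: bottleneck 5, flow now 5.
Augment Plant→Bus2→Bus3→City: bottleneck 3, flow now 8.
Augment Plant→Bus2→Sub1→City: bottleneck 4, flow now 12.
Augment Plant→Bus1→Sub2→City: bottleneck 3, flow now 15.
Augment Plant→Bus1→Sub2→Bus2→Sub1→City: bottleneck 2, flow now 17. (uses reverse residual edge)
No augmenting path remains; maximum flow = 17.
By max-flow min-cut, the minimum cut capacity equals the max flow.
In the residual graph, reachable from Plant: {Plant, Bus2, Bus1, Sub2, Bus3}.
Min-cut edges: Bus2→Sub1 (6), Sub2→City (8), Bus3→City (3); capacity 6 + 8 + 3 = 17.

17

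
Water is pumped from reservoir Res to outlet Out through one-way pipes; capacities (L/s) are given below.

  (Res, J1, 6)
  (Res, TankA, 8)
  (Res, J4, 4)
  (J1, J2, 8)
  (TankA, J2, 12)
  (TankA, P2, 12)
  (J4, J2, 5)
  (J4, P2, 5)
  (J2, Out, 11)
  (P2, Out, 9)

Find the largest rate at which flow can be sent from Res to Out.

Augment Res→J1→J2→Out: bottleneck 6, flow now 6.
Augment Res→TankA→J2→Out: bottleneck 5, flow now 11.
Augment Res→TankA→P2→Out: bottleneck 3, flow now 14.
Augment Res→J4→P2→Out: bottleneck 4, flow now 18.
No augmenting path remains; maximum flow = 18.
In the residual graph, reachable from Res: {Res}.
Min-cut edges: Res→J1 (6), Res→TankA (8), Res→J4 (4); capacity 6 + 8 + 4 = 18.
This cut is saturated, so no flow can exceed 18.

18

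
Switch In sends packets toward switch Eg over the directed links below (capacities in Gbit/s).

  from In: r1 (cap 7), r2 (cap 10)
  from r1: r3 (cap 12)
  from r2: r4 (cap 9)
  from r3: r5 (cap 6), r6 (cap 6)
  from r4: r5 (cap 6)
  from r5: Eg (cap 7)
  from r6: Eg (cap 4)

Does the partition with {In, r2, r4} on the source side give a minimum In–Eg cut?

No — its capacity is 13, but the minimum cut has capacity 11.

Given cut capacity: 7 + 6 = 13.
Augment In→r1→r3→r5→Eg: bottleneck 6, flow now 6.
Augment In→r1→r3→r6→Eg: bottleneck 1, flow now 7.
Augment In→r2→r4→r5→Eg: bottleneck 1, flow now 8.
Augment In→r2→r4→r5→r3→r6→Eg: bottleneck 3, flow now 11. (uses reverse residual edge)
No augmenting path remains; maximum flow = 11.
In the residual graph, reachable from In: {In, r1, r2, r3, r4, r5, r6}.
Min-cut edges: r5→Eg (7), r6→Eg (4); capacity 7 + 4 = 11.
Cut capacity 13 exceeds the max flow 11, so it is not minimum.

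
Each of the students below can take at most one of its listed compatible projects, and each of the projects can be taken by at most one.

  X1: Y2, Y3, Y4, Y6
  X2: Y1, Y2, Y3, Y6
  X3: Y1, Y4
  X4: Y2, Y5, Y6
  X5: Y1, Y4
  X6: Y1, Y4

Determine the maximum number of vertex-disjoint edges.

5

Unit-capacity flow: source→left, listed edges, right→sink; max matching = max flow.
Augmenting path X1→Y2 (+1); matched 1.
Augmenting path X2→Y1 (+1); matched 2.
Augmenting path X3→Y4 (+1); matched 3.
Augmenting path X4→Y5 (+1); matched 4.
Augmenting path X5→Y1→X2→Y3 (+1); matched 5.
No augmenting path remains; maximum matching = 5.
König certificate: {X1, X2, X4, Y1, Y4} is a vertex cover of size 5 (every listed pair touches it), so no matching can be larger.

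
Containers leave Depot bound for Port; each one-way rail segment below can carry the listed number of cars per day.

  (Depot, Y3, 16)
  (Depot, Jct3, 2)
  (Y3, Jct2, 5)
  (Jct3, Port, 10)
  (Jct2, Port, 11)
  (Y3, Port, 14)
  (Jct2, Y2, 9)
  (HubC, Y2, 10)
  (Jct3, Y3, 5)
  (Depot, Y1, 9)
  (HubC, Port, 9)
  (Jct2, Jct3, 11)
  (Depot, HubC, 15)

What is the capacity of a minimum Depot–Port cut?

Augment Depot→Y3→Port: bottleneck 14, flow now 14.
Augment Depot→HubC→Port: bottleneck 9, flow now 23.
Augment Depot→Jct3→Port: bottleneck 2, flow now 25.
Augment Depot→Y3→Jct2→Port: bottleneck 2, flow now 27.
No augmenting path remains; maximum flow = 27.
By max-flow min-cut, the minimum cut capacity equals the max flow.
In the residual graph, reachable from Depot: {Depot, HubC, Y2, Y1}.
Min-cut edges: Depot→Y3 (16), Depot→Jct3 (2), HubC→Port (9); capacity 16 + 2 + 9 = 27.

27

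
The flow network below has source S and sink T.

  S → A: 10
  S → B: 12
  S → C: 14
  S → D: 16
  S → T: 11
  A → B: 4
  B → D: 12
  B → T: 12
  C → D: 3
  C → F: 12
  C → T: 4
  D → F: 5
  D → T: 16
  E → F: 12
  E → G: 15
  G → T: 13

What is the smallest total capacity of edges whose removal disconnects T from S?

43

Augment S→T: bottleneck 11, flow now 11.
Augment S→B→T: bottleneck 12, flow now 23.
Augment S→C→T: bottleneck 4, flow now 27.
Augment S→D→T: bottleneck 16, flow now 43.
No augmenting path remains; maximum flow = 43.
By max-flow min-cut, the minimum cut capacity equals the max flow.
In the residual graph, reachable from S: {S, A, B, C, D, F}.
Min-cut edges: S→T (11), B→T (12), C→T (4), D→T (16); capacity 11 + 12 + 4 + 16 = 43.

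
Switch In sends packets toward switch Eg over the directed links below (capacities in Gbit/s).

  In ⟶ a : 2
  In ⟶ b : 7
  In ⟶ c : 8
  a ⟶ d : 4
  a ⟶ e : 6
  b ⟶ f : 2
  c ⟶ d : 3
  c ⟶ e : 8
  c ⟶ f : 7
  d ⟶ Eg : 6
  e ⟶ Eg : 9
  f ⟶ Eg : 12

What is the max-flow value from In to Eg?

12

Augment In→a→d→Eg: bottleneck 2, flow now 2.
Augment In→b→f→Eg: bottleneck 2, flow now 4.
Augment In→c→d→Eg: bottleneck 3, flow now 7.
Augment In→c→e→Eg: bottleneck 5, flow now 12.
No augmenting path remains; maximum flow = 12.
In the residual graph, reachable from In: {In, b}.
Min-cut edges: In→a (2), In→c (8), b→f (2); capacity 2 + 8 + 2 = 12.
This cut is saturated, so no flow can exceed 12.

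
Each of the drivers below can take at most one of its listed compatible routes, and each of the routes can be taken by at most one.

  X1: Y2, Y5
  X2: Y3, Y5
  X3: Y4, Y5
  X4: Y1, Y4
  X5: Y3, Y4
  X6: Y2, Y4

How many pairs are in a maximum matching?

5

Unit-capacity flow: source→left, listed edges, right→sink; max matching = max flow.
Augmenting path X1→Y2 (+1); matched 1.
Augmenting path X2→Y3 (+1); matched 2.
Augmenting path X3→Y4 (+1); matched 3.
Augmenting path X4→Y1 (+1); matched 4.
Augmenting path X5→Y3→X2→Y5 (+1); matched 5.
No augmenting path remains; maximum matching = 5.
König certificate: {X4, Y2, Y3, Y4, Y5} is a vertex cover of size 5 (every listed pair touches it), so no matching can be larger.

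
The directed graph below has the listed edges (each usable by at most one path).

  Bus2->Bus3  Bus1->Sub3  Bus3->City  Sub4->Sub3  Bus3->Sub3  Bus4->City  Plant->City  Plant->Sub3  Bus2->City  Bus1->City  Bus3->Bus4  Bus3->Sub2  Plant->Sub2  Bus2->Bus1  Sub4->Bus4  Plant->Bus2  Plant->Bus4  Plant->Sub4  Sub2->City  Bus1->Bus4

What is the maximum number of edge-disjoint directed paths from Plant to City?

Assign every edge capacity 1; by Menger, the answer equals the max flow.
Path Plant→City (+1); total 1.
Path Plant→Bus2→City (+1); total 2.
Path Plant→Bus4→City (+1); total 3.
Path Plant→Sub2→City (+1); total 4.
No residual Plant→City path; max flow = 4.
Certifying cut of size 4: {Bus4→City, Plant→Bus2, Plant→City, Plant→Sub2}.

4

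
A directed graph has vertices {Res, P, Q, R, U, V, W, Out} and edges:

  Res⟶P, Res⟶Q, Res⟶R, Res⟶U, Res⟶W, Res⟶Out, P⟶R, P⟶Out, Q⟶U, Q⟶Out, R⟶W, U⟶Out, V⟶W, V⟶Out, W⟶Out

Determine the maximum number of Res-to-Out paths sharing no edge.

Assign every edge capacity 1; by Menger, the answer equals the max flow.
Path Res→Out (+1); total 1.
Path Res→P→Out (+1); total 2.
Path Res→Q→Out (+1); total 3.
Path Res→U→Out (+1); total 4.
Path Res→W→Out (+1); total 5.
No residual Res→Out path; max flow = 5.
Certifying cut of size 5: {Res→Out, Res→P, Res→Q, Res→U, W→Out}.

5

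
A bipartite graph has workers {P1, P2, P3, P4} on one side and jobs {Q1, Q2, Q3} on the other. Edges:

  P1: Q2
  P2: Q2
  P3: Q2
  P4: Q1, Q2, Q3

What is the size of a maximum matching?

2

Unit-capacity flow: source→left, listed edges, right→sink; max matching = max flow.
Augmenting path P1→Q2 (+1); matched 1.
Augmenting path P4→Q1 (+1); matched 2.
No augmenting path remains; maximum matching = 2.
König certificate: {P4, Q2} is a vertex cover of size 2 (every listed pair touches it), so no matching can be larger.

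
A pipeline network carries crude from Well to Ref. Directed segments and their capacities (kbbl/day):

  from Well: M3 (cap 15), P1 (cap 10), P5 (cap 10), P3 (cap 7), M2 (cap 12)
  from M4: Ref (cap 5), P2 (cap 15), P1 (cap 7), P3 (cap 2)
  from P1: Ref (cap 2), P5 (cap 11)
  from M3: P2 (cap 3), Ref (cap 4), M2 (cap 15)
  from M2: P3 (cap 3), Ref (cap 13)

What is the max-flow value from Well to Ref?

Augment Well→P1→Ref: bottleneck 2, flow now 2.
Augment Well→M3→Ref: bottleneck 4, flow now 6.
Augment Well→M2→Ref: bottleneck 12, flow now 18.
Augment Well→M3→M2→Ref: bottleneck 1, flow now 19.
No augmenting path remains; maximum flow = 19.
In the residual graph, reachable from Well: {Well, P1, M3, M2, P3, P2, P5}.
Min-cut edges: P1→Ref (2), M3→Ref (4), M2→Ref (13); capacity 2 + 4 + 13 = 19.
This cut is saturated, so no flow can exceed 19.

19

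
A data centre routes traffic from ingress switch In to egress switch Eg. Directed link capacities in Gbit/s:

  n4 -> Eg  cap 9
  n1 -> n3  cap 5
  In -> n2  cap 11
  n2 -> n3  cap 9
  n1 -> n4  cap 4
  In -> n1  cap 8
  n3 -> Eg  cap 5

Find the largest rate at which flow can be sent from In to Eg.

9

Augment In→n1→n3→Eg: bottleneck 5, flow now 5.
Augment In→n1→n4→Eg: bottleneck 3, flow now 8.
Augment In→n2→n3→n1→n4→Eg: bottleneck 1, flow now 9. (uses reverse residual edge)
No augmenting path remains; maximum flow = 9.
In the residual graph, reachable from In: {In, n1, n2, n3}.
Min-cut edges: n1→n4 (4), n3→Eg (5); capacity 4 + 5 = 9.
This cut is saturated, so no flow can exceed 9.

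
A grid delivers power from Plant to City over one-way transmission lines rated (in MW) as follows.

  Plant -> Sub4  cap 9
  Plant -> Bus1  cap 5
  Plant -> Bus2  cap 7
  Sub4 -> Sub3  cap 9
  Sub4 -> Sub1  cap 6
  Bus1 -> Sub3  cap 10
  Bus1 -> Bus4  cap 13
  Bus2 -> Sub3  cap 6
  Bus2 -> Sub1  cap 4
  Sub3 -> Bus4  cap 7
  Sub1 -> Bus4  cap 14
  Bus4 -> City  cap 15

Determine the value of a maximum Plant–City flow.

15

Augment Plant→Bus1→Bus4→City: bottleneck 5, flow now 5.
Augment Plant→Sub4→Sub3→Bus4→City: bottleneck 7, flow now 12.
Augment Plant→Sub4→Sub1→Bus4→City: bottleneck 2, flow now 14.
Augment Plant→Bus2→Sub1→Bus4→City: bottleneck 1, flow now 15.
No augmenting path remains; maximum flow = 15.
In the residual graph, reachable from Plant: {Plant, Sub4, Bus1, Bus2, Sub3, Sub1, Bus4}.
Min-cut edges: Bus4→City (15); capacity 15 = 15.
This cut is saturated, so no flow can exceed 15.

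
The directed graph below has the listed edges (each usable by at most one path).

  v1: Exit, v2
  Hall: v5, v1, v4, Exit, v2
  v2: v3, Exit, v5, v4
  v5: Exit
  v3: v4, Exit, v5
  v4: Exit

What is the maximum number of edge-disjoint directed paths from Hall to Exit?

5

Assign every edge capacity 1; by Menger, the answer equals the max flow.
Path Hall→Exit (+1); total 1.
Path Hall→v1→Exit (+1); total 2.
Path Hall→v2→Exit (+1); total 3.
Path Hall→v4→Exit (+1); total 4.
Path Hall→v5→Exit (+1); total 5.
No residual Hall→Exit path; max flow = 5.
Certifying cut of size 5: {Hall→Exit, Hall→v1, Hall→v2, Hall→v4, Hall→v5}.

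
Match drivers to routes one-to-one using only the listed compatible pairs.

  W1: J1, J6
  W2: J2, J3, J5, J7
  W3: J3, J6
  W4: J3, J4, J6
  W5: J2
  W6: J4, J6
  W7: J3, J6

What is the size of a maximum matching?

Unit-capacity flow: source→left, listed edges, right→sink; max matching = max flow.
Augmenting path W1→J1 (+1); matched 1.
Augmenting path W2→J2 (+1); matched 2.
Augmenting path W3→J3 (+1); matched 3.
Augmenting path W4→J4 (+1); matched 4.
Augmenting path W6→J6 (+1); matched 5.
Augmenting path W5→J2→W2→J5 (+1); matched 6.
No augmenting path remains; maximum matching = 6.
König certificate: {W1, W2, W5, J3, J4, J6} is a vertex cover of size 6 (every listed pair touches it), so no matching can be larger.

6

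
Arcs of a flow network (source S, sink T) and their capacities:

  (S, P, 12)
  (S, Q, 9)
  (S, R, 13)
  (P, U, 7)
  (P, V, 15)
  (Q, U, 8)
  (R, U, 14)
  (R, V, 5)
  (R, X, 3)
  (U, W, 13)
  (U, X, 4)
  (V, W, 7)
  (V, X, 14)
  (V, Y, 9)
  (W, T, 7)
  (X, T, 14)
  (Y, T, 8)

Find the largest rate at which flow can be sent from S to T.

29

Augment S→R→X→T: bottleneck 3, flow now 3.
Augment S→P→U→W→T: bottleneck 7, flow now 10.
Augment S→P→V→X→T: bottleneck 5, flow now 15.
Augment S→Q→U→X→T: bottleneck 4, flow now 19.
Augment S→R→V→X→T: bottleneck 2, flow now 21.
Augment S→R→V→Y→T: bottleneck 3, flow now 24.
Augment S→Q→U→P→V→Y→T: bottleneck 4, flow now 28. (uses reverse residual edge)
Augment S→R→U→P→V→Y→T: bottleneck 1, flow now 29. (uses reverse residual edge)
No augmenting path remains; maximum flow = 29.
In the residual graph, reachable from S: {S, P, Q, R, U, V, W, X, Y}.
Min-cut edges: W→T (7), X→T (14), Y→T (8); capacity 7 + 14 + 8 = 29.
This cut is saturated, so no flow can exceed 29.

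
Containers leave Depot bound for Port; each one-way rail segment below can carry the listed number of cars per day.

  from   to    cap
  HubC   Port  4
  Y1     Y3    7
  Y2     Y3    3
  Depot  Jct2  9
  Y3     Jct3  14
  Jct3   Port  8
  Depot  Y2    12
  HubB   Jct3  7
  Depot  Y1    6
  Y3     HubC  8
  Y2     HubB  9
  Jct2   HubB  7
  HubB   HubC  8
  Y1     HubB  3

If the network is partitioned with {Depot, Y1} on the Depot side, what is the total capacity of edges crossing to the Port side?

Edges leaving {Depot, Y1}: Depot→Jct2 (9), Depot→Y2 (12), Y1→Y3 (7), Y1→HubB (3).
Cut capacity = 9 + 12 + 7 + 3 = 31.

31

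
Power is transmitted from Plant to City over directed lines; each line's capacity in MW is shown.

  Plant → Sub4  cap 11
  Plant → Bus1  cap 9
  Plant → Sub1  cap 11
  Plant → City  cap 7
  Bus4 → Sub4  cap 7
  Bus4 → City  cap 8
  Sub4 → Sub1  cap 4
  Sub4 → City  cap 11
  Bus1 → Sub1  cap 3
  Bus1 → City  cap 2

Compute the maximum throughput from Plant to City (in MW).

Augment Plant→City: bottleneck 7, flow now 7.
Augment Plant→Sub4→City: bottleneck 11, flow now 18.
Augment Plant→Bus1→City: bottleneck 2, flow now 20.
No augmenting path remains; maximum flow = 20.
In the residual graph, reachable from Plant: {Plant, Bus1, Sub1}.
Min-cut edges: Plant→Sub4 (11), Plant→City (7), Bus1→City (2); capacity 11 + 7 + 2 = 20.
This cut is saturated, so no flow can exceed 20.

20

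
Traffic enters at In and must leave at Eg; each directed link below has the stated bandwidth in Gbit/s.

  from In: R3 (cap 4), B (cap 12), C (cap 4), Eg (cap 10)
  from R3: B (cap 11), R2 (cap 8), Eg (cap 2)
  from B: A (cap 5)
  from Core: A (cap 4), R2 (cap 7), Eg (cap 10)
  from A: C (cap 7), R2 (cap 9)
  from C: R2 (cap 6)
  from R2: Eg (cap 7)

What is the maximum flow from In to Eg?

19

Augment In→Eg: bottleneck 10, flow now 10.
Augment In→R3→Eg: bottleneck 2, flow now 12.
Augment In→R3→R2→Eg: bottleneck 2, flow now 14.
Augment In→C→R2→Eg: bottleneck 4, flow now 18.
Augment In→B→A→R2→Eg: bottleneck 1, flow now 19.
No augmenting path remains; maximum flow = 19.
In the residual graph, reachable from In: {In, R3, B, A, C, R2}.
Min-cut edges: In→Eg (10), R3→Eg (2), R2→Eg (7); capacity 10 + 2 + 7 = 19.
This cut is saturated, so no flow can exceed 19.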